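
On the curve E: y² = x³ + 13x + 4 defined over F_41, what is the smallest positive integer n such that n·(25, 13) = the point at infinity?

11

2P: tangent at (25, 13): λ = (3·25² + 13)/(2·13) ≡ 2/26. 26⁻¹ ≡ 30 (mod 41), so λ ≡ 2·30 ≡ 19.
  x = λ² - 25 - 25 = 361 - 50 ≡ 24; y = λ·(25 - 24) - 13 ≡ 6. → (24, 6)
3P: (24, 6) + (25, 13). λ = (13 - 6)/(25 - 24) ≡ 7/1 mod 41. 1⁻¹ ≡ 1 (mod 41) since 1·1 = 1 ≡ 1, so λ ≡ 7.
  x = λ² - 24 - 25 = 49 - 49 ≡ 0; y = λ·(24 - 0) - 6 ≡ 39. → (0, 39)
4P: (0, 39) + (25, 13). λ = (13 - 39)/(25 - 0) ≡ 15/25 mod 41. 25⁻¹ ≡ 23 (mod 41), so λ ≡ 17.
  x = λ² - 0 - 25 = 289 - 25 ≡ 18; y = λ·(0 - 18) - 39 ≡ 24. → (18, 24)
5P: (18, 24) + (25, 13). λ = (13 - 24)/(25 - 18) ≡ 30/7 mod 41. 7⁻¹ ≡ 6 (mod 41) since 7·6 = 42 ≡ 1, so λ ≡ 16.
  x = λ² - 18 - 25 = 256 - 43 ≡ 8; y = λ·(18 - 8) - 24 ≡ 13. → (8, 13)
6P: (8, 13) + (25, 13). λ = (13 - 13)/(25 - 8) ≡ 0/17 mod 41. 17⁻¹ ≡ 29 (mod 41), so λ ≡ 0.
  x = λ² - 8 - 25 = 0 - 33 ≡ 8; y = λ·(8 - 8) - 13 ≡ 28. → (8, 28)
7P: (8, 28) + (25, 13). λ = (13 - 28)/(25 - 8) ≡ 26/17 mod 41. 17⁻¹ ≡ 29 (mod 41), so λ ≡ 16.
  x = λ² - 8 - 25 = 256 - 33 ≡ 18; y = λ·(8 - 18) - 28 ≡ 17. → (18, 17)
8P: (18, 17) + (25, 13). λ = (13 - 17)/(25 - 18) ≡ 37/7 mod 41. 7⁻¹ ≡ 6 (mod 41), so λ ≡ 17.
  x = λ² - 18 - 25 = 289 - 43 ≡ 0; y = λ·(18 - 0) - 17 ≡ 2. → (0, 2)
9P: (0, 2) + (25, 13). λ = (13 - 2)/(25 - 0) ≡ 11/25 mod 41. 25⁻¹ ≡ 23 (mod 41), so λ ≡ 7.
  x = λ² - 0 - 25 = 49 - 25 ≡ 24; y = λ·(0 - 24) - 2 ≡ 35. → (24, 35)
10P: (24, 35) + (25, 13). λ = (13 - 35)/(25 - 24) ≡ 19/1 mod 41. 1⁻¹ ≡ 1 (mod 41), so λ ≡ 19.
  x = λ² - 24 - 25 = 361 - 49 ≡ 25; y = λ·(24 - 25) - 35 ≡ 28. → (25, 28)
11P: (25, 28) + (25, 13): same x and y₁ ≡ -y₂, so the sum is the point at infinity.
11P = the point at infinity, so the order is 11.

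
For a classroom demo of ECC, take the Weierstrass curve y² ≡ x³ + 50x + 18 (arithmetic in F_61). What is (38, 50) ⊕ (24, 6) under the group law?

(40, 57)

(38, 50) + (24, 6). λ = (6 - 50)/(24 - 38) ≡ 17/47 mod 61. 47⁻¹ ≡ 13 (mod 61), so λ ≡ 38.
  x = λ² - 38 - 24 = 1444 - 62 ≡ 40; y = λ·(38 - 40) - 50 ≡ 57. → (40, 57)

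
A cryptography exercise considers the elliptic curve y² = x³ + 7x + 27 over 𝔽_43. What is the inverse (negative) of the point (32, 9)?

-(32, 9) = (32, -9 mod 43) = (32, 34).

(32, 34)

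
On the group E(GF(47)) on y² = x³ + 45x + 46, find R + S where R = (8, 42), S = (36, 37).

(8, 42) + (36, 37). λ = (37 - 42)/(36 - 8) ≡ 42/28 mod 47. 28⁻¹ ≡ 42 (mod 47) since 28·42 = 1176 ≡ 1, so λ ≡ 25.
  x = λ² - 8 - 36 = 625 - 44 ≡ 17; y = λ·(8 - 17) - 42 ≡ 15. → (17, 15)

(17, 15)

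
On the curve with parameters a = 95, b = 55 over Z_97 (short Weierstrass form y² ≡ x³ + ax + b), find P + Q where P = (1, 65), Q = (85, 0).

(1, 65) + (85, 0). λ = (0 - 65)/(85 - 1) ≡ 32/84 mod 97. 84⁻¹ ≡ 82 (mod 97), so λ ≡ 5.
  x = λ² - 1 - 85 = 25 - 86 ≡ 36; y = λ·(1 - 36) - 65 ≡ 51. → (36, 51)

(36, 51)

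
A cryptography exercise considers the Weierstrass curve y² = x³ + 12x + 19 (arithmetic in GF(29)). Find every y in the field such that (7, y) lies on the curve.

none

x³ + 12x + 19 = 446 ≡ 11 (mod 29).
11 is a non-residue mod 29; no y exists.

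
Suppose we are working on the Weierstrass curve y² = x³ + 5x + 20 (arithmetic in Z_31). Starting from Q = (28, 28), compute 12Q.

(0, 12)

Double-and-add on 12 = (1100)₂. Start with Q = (28, 28) for the leading 1-bit.
double: tangent at (28, 28): λ = (3·28² + 5)/(2·28) ≡ 1/25. 25⁻¹ ≡ 5 (mod 31), so λ ≡ 1·5 ≡ 5.
  x = λ² - 28 - 28 = 25 - 56 ≡ 0; y = λ·(28 - 0) - 28 ≡ 19. → (0, 19)
add Q: (0, 19) + (28, 28). λ = (28 - 19)/(28 - 0) ≡ 9/28 mod 31. 28⁻¹ ≡ 10 (mod 31) since 28·10 = 280 ≡ 1, so λ ≡ 28.
  x = λ² - 0 - 28 = 784 - 28 ≡ 12; y = λ·(0 - 12) - 19 ≡ 17. → (12, 17)
double: tangent at (12, 17): λ = (3·12² + 5)/(2·17) ≡ 3/3. 3⁻¹ ≡ 21 (mod 31) since 3·21 = 63 ≡ 1, so λ ≡ 3·21 ≡ 1.
  x = λ² - 12 - 12 = 1 - 24 ≡ 8; y = λ·(12 - 8) - 17 ≡ 18. → (8, 18)
double: tangent at (8, 18): λ = (3·8² + 5)/(2·18) ≡ 11/5. 5⁻¹ ≡ 25 (mod 31) since 5·25 = 125 ≡ 1, so λ ≡ 11·25 ≡ 27.
  x = λ² - 8 - 8 = 729 - 16 ≡ 0; y = λ·(8 - 0) - 18 ≡ 12. → (0, 12)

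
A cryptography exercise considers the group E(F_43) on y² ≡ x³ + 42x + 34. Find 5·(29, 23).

Write G = (29, 23).
Double-and-add on 5 = (101)₂. Start with G = (29, 23) for the leading 1-bit.
double: tangent at (29, 23): λ = (3·29² + 42)/(2·23) ≡ 28/3. 3⁻¹ ≡ 29 (mod 43), so λ ≡ 28·29 ≡ 38.
  x = λ² - 29 - 29 = 1444 - 58 ≡ 10; y = λ·(29 - 10) - 23 ≡ 11. → (10, 11)
double: tangent at (10, 11): λ = (3·10² + 42)/(2·11) ≡ 41/22. 22⁻¹ ≡ 2 (mod 43) since 22·2 = 44 ≡ 1, so λ ≡ 41·2 ≡ 39.
  x = λ² - 10 - 10 = 1521 - 20 ≡ 39; y = λ·(10 - 39) - 11 ≡ 19. → (39, 19)
add G: (39, 19) + (29, 23). λ = (23 - 19)/(29 - 39) ≡ 4/33 mod 43. 33⁻¹ ≡ 30 (mod 43), so λ ≡ 34.
  x = λ² - 39 - 29 = 1156 - 68 ≡ 13; y = λ·(39 - 13) - 19 ≡ 5. → (13, 5)

(13, 5)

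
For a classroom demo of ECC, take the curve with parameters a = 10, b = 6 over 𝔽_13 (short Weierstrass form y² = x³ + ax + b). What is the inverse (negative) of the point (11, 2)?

-(11, 2) = (11, -2 mod 13) = (11, 11).

(11, 11)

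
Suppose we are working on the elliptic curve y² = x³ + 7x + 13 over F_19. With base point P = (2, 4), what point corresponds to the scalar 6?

(7, 14)

Double-and-add on 6 = (110)₂. Start with P = (2, 4) for the leading 1-bit.
double: tangent at (2, 4): λ = (3·2² + 7)/(2·4) ≡ 0/8. 8⁻¹ ≡ 12 (mod 19), so λ ≡ 0·12 ≡ 0.
  x = λ² - 2 - 2 = 0 - 4 ≡ 15; y = λ·(2 - 15) - 4 ≡ 15. → (15, 15)
add P: (15, 15) + (2, 4). λ = (4 - 15)/(2 - 15) ≡ 8/6 mod 19. 6⁻¹ ≡ 16 (mod 19), so λ ≡ 14.
  x = λ² - 15 - 2 = 196 - 17 ≡ 8; y = λ·(15 - 8) - 15 ≡ 7. → (8, 7)
double: tangent at (8, 7): λ = (3·8² + 7)/(2·7) ≡ 9/14. 14⁻¹ ≡ 15 (mod 19) since 14·15 = 210 ≡ 1, so λ ≡ 9·15 ≡ 2.
  x = λ² - 8 - 8 = 4 - 16 ≡ 7; y = λ·(8 - 7) - 7 ≡ 14. → (7, 14)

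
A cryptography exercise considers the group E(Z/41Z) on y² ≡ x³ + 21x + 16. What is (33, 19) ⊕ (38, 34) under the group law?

(20, 20)

(33, 19) + (38, 34). λ = (34 - 19)/(38 - 33) ≡ 15/5 mod 41. 5⁻¹ ≡ 33 (mod 41) since 5·33 = 165 ≡ 1, so λ ≡ 3.
  x = λ² - 33 - 38 = 9 - 71 ≡ 20; y = λ·(33 - 20) - 19 ≡ 20. → (20, 20)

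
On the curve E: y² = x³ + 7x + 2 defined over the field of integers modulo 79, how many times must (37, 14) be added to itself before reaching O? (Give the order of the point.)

11

2P: tangent at (37, 14): λ = (3·37² + 7)/(2·14) ≡ 6/28. 28⁻¹ ≡ 48 (mod 79), so λ ≡ 6·48 ≡ 51.
  x = λ² - 37 - 37 = 2601 - 74 ≡ 78; y = λ·(37 - 78) - 14 ≡ 28. → (78, 28)
3P: (78, 28) + (37, 14). λ = (14 - 28)/(37 - 78) ≡ 65/38 mod 79. 38⁻¹ ≡ 52 (mod 79), so λ ≡ 62.
  x = λ² - 78 - 37 = 3844 - 115 ≡ 16; y = λ·(78 - 16) - 28 ≡ 24. → (16, 24)
4P: (16, 24) + (37, 14). λ = (14 - 24)/(37 - 16) ≡ 69/21 mod 79. 21⁻¹ ≡ 64 (mod 79) since 21·64 = 1344 ≡ 1, so λ ≡ 71.
  x = λ² - 16 - 37 = 5041 - 53 ≡ 11; y = λ·(16 - 11) - 24 ≡ 15. → (11, 15)
5P: (11, 15) + (37, 14). λ = (14 - 15)/(37 - 11) ≡ 78/26 mod 79. 26⁻¹ ≡ 76 (mod 79) since 26·76 = 1976 ≡ 1, so λ ≡ 3.
  x = λ² - 11 - 37 = 9 - 48 ≡ 40; y = λ·(11 - 40) - 15 ≡ 56. → (40, 56)
6P: (40, 56) + (37, 14). λ = (14 - 56)/(37 - 40) ≡ 37/76 mod 79. 76⁻¹ ≡ 26 (mod 79) since 76·26 = 1976 ≡ 1, so λ ≡ 14.
  x = λ² - 40 - 37 = 196 - 77 ≡ 40; y = λ·(40 - 40) - 56 ≡ 23. → (40, 23)
7P: (40, 23) + (37, 14). λ = (14 - 23)/(37 - 40) ≡ 70/76 mod 79. 76⁻¹ ≡ 26 (mod 79), so λ ≡ 3.
  x = λ² - 40 - 37 = 9 - 77 ≡ 11; y = λ·(40 - 11) - 23 ≡ 64. → (11, 64)
8P: (11, 64) + (37, 14). λ = (14 - 64)/(37 - 11) ≡ 29/26 mod 79. 26⁻¹ ≡ 76 (mod 79), so λ ≡ 71.
  x = λ² - 11 - 37 = 5041 - 48 ≡ 16; y = λ·(11 - 16) - 64 ≡ 55. → (16, 55)
9P: (16, 55) + (37, 14). λ = (14 - 55)/(37 - 16) ≡ 38/21 mod 79. 21⁻¹ ≡ 64 (mod 79) since 21·64 = 1344 ≡ 1, so λ ≡ 62.
  x = λ² - 16 - 37 = 3844 - 53 ≡ 78; y = λ·(16 - 78) - 55 ≡ 51. → (78, 51)
10P: (78, 51) + (37, 14). λ = (14 - 51)/(37 - 78) ≡ 42/38 mod 79. 38⁻¹ ≡ 52 (mod 79) since 38·52 = 1976 ≡ 1, so λ ≡ 51.
  x = λ² - 78 - 37 = 2601 - 115 ≡ 37; y = λ·(78 - 37) - 51 ≡ 65. → (37, 65)
11P: (37, 65) + (37, 14): same x and y₁ ≡ -y₂, so the sum is O.
11P = O, so the order is 11.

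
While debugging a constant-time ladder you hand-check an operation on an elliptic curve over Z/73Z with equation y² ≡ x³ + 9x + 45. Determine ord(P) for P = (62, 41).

5

2P: tangent at (62, 41): λ = (3·62² + 9)/(2·41) ≡ 7/9. 9⁻¹ ≡ 65 (mod 73), so λ ≡ 7·65 ≡ 17.
  x = λ² - 62 - 62 = 289 - 124 ≡ 19; y = λ·(62 - 19) - 41 ≡ 33. → (19, 33)
3P: (19, 33) + (62, 41). λ = (41 - 33)/(62 - 19) ≡ 8/43 mod 73. 43⁻¹ ≡ 17 (mod 73) since 43·17 = 731 ≡ 1, so λ ≡ 63.
  x = λ² - 19 - 62 = 3969 - 81 ≡ 19; y = λ·(19 - 19) - 33 ≡ 40. → (19, 40)
4P: (19, 40) + (62, 41). λ = (41 - 40)/(62 - 19) ≡ 1/43 mod 73. 43⁻¹ ≡ 17 (mod 73) since 43·17 = 731 ≡ 1, so λ ≡ 17.
  x = λ² - 19 - 62 = 289 - 81 ≡ 62; y = λ·(19 - 62) - 40 ≡ 32. → (62, 32)
5P: (62, 32) + (62, 41): same x and y₁ ≡ -y₂, so the sum is O.
5P = O, so the order is 5.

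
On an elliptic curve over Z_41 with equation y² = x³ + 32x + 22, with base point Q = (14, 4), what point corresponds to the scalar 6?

(29, 1)

Repeated addition: build up to 6Q.
2Q: tangent at (14, 4): λ = (3·14² + 32)/(2·4) ≡ 5/8. 8⁻¹ ≡ 36 (mod 41) since 8·36 = 288 ≡ 1, so λ ≡ 5·36 ≡ 16.
  x = λ² - 14 - 14 = 256 - 28 ≡ 23; y = λ·(14 - 23) - 4 ≡ 16. → (23, 16)
3Q: (23, 16) + (14, 4). λ = (4 - 16)/(14 - 23) ≡ 29/32 mod 41. 32⁻¹ ≡ 9 (mod 41) since 32·9 = 288 ≡ 1, so λ ≡ 15.
  x = λ² - 23 - 14 = 225 - 37 ≡ 24; y = λ·(23 - 24) - 16 ≡ 10. → (24, 10)
4Q: (24, 10) + (14, 4). λ = (4 - 10)/(14 - 24) ≡ 35/31 mod 41. 31⁻¹ ≡ 4 (mod 41) since 31·4 = 124 ≡ 1, so λ ≡ 17.
  x = λ² - 24 - 14 = 289 - 38 ≡ 5; y = λ·(24 - 5) - 10 ≡ 26. → (5, 26)
5Q: (5, 26) + (14, 4). λ = (4 - 26)/(14 - 5) ≡ 19/9 mod 41. 9⁻¹ ≡ 32 (mod 41) since 9·32 = 288 ≡ 1, so λ ≡ 34.
  x = λ² - 5 - 14 = 1156 - 19 ≡ 30; y = λ·(5 - 30) - 26 ≡ 26. → (30, 26)
6Q: (30, 26) + (14, 4). λ = (4 - 26)/(14 - 30) ≡ 19/25 mod 41. 25⁻¹ ≡ 23 (mod 41) since 25·23 = 575 ≡ 1, so λ ≡ 27.
  x = λ² - 30 - 14 = 729 - 44 ≡ 29; y = λ·(30 - 29) - 26 ≡ 1. → (29, 1)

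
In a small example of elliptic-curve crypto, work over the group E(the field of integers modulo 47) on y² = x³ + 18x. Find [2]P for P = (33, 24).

(6, 29)

tangent at (33, 24): λ = (3·33² + 18)/(2·24) ≡ 42/1. 1⁻¹ ≡ 1 (mod 47), so λ ≡ 42·1 ≡ 42.
  x = λ² - 33 - 33 = 1764 - 66 ≡ 6; y = λ·(33 - 6) - 24 ≡ 29. → (6, 29)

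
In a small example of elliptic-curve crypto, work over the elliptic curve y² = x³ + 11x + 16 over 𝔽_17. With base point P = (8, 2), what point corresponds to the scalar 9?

(8, 15)

Double-and-add on 9 = (1001)₂. Start with P = (8, 2) for the leading 1-bit.
double: tangent at (8, 2): λ = (3·8² + 11)/(2·2) ≡ 16/4. 4⁻¹ ≡ 13 (mod 17), so λ ≡ 16·13 ≡ 4.
  x = λ² - 8 - 8 = 16 - 16 ≡ 0; y = λ·(8 - 0) - 2 ≡ 13. → (0, 13)
double: tangent at (0, 13): λ = (3·0² + 11)/(2·13) ≡ 11/9. 9⁻¹ ≡ 2 (mod 17), so λ ≡ 11·2 ≡ 5.
  x = λ² - 0 - 0 = 25 - 0 ≡ 8; y = λ·(0 - 8) - 13 ≡ 15. → (8, 15)
double: tangent at (8, 15): λ = (3·8² + 11)/(2·15) ≡ 16/13. 13⁻¹ ≡ 4 (mod 17) since 13·4 = 52 ≡ 1, so λ ≡ 16·4 ≡ 13.
  x = λ² - 8 - 8 = 169 - 16 ≡ 0; y = λ·(8 - 0) - 15 ≡ 4. → (0, 4)
add P: (0, 4) + (8, 2). λ = (2 - 4)/(8 - 0) ≡ 15/8 mod 17. 8⁻¹ ≡ 15 (mod 17), so λ ≡ 4.
  x = λ² - 0 - 8 = 16 - 8 ≡ 8; y = λ·(0 - 8) - 4 ≡ 15. → (8, 15)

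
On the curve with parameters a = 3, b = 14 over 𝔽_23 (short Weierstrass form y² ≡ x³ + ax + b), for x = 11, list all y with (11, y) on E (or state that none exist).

none

x³ + 3x + 14 = 1378 ≡ 21 (mod 23).
21 is a non-residue mod 23; no y exists.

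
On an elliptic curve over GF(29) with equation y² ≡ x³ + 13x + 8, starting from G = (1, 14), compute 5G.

(21, 1)

Double-and-add on 5 = (101)₂. Start with G = (1, 14) for the leading 1-bit.
double: tangent at (1, 14): λ = (3·1² + 13)/(2·14) ≡ 16/28. 28⁻¹ ≡ 28 (mod 29) since 28·28 = 784 ≡ 1, so λ ≡ 16·28 ≡ 13.
  x = λ² - 1 - 1 = 169 - 2 ≡ 22; y = λ·(1 - 22) - 14 ≡ 3. → (22, 3)
double: tangent at (22, 3): λ = (3·22² + 13)/(2·3) ≡ 15/6. 6⁻¹ ≡ 5 (mod 29) since 6·5 = 30 ≡ 1, so λ ≡ 15·5 ≡ 17.
  x = λ² - 22 - 22 = 289 - 44 ≡ 13; y = λ·(22 - 13) - 3 ≡ 5. → (13, 5)
add G: (13, 5) + (1, 14). λ = (14 - 5)/(1 - 13) ≡ 9/17 mod 29. 17⁻¹ ≡ 12 (mod 29) since 17·12 = 204 ≡ 1, so λ ≡ 21.
  x = λ² - 13 - 1 = 441 - 14 ≡ 21; y = λ·(13 - 21) - 5 ≡ 1. → (21, 1)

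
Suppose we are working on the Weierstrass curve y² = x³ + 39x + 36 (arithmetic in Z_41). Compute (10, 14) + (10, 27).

The two points share x = 10 and their y-coordinates satisfy 14 + 27 ≡ 0 (mod 41), so they are inverses. Their sum is O.

O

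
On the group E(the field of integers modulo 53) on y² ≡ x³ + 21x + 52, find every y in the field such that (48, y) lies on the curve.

x³ + 21x + 52 = 111652 ≡ 34 (mod 53).
34 is a non-residue mod 53; no y exists.

none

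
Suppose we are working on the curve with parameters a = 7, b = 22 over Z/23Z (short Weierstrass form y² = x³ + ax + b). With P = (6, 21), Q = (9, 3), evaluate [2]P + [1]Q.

(9, 20)

First 2P:
Repeated addition: build up to 2P.
2P: tangent at (6, 21): λ = (3·6² + 7)/(2·21) ≡ 0/19. 19⁻¹ ≡ 17 (mod 23), so λ ≡ 0·17 ≡ 0.
  x = λ² - 6 - 6 = 0 - 12 ≡ 11; y = λ·(6 - 11) - 21 ≡ 2. → (11, 2)
2P = (11, 2).
Finally 2P + Q:
(11, 2) + (9, 3). λ = (3 - 2)/(9 - 11) ≡ 1/21 mod 23. 21⁻¹ ≡ 11 (mod 23) since 21·11 = 231 ≡ 1, so λ ≡ 11.
  x = λ² - 11 - 9 = 121 - 20 ≡ 9; y = λ·(11 - 9) - 2 ≡ 20. → (9, 20)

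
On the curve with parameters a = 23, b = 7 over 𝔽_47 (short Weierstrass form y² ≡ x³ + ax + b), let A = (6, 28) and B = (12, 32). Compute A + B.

(6, 28) + (12, 32). λ = (32 - 28)/(12 - 6) ≡ 4/6 mod 47. 6⁻¹ ≡ 8 (mod 47), so λ ≡ 32.
  x = λ² - 6 - 12 = 1024 - 18 ≡ 19; y = λ·(6 - 19) - 28 ≡ 26. → (19, 26)

(19, 26)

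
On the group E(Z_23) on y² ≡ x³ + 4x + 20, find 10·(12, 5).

Write Q = (12, 5).
Repeated addition: build up to 10Q.
2Q: tangent at (12, 5): λ = (3·12² + 4)/(2·5) ≡ 22/10. 10⁻¹ ≡ 7 (mod 23) since 10·7 = 70 ≡ 1, so λ ≡ 22·7 ≡ 16.
  x = λ² - 12 - 12 = 256 - 24 ≡ 2; y = λ·(12 - 2) - 5 ≡ 17. → (2, 17)
3Q: (2, 17) + (12, 5). λ = (5 - 17)/(12 - 2) ≡ 11/10 mod 23. 10⁻¹ ≡ 7 (mod 23), so λ ≡ 8.
  x = λ² - 2 - 12 = 64 - 14 ≡ 4; y = λ·(2 - 4) - 17 ≡ 13. → (4, 13)
4Q: (4, 13) + (12, 5). λ = (5 - 13)/(12 - 4) ≡ 15/8 mod 23. 8⁻¹ ≡ 3 (mod 23), so λ ≡ 22.
  x = λ² - 4 - 12 = 484 - 16 ≡ 8; y = λ·(4 - 8) - 13 ≡ 14. → (8, 14)
5Q: (8, 14) + (12, 5). λ = (5 - 14)/(12 - 8) ≡ 14/4 mod 23. 4⁻¹ ≡ 6 (mod 23), so λ ≡ 15.
  x = λ² - 8 - 12 = 225 - 20 ≡ 21; y = λ·(8 - 21) - 14 ≡ 21. → (21, 21)
6Q: (21, 21) + (12, 5). λ = (5 - 21)/(12 - 21) ≡ 7/14 mod 23. 14⁻¹ ≡ 5 (mod 23), so λ ≡ 12.
  x = λ² - 21 - 12 = 144 - 33 ≡ 19; y = λ·(21 - 19) - 21 ≡ 3. → (19, 3)
7Q: (19, 3) + (12, 5). λ = (5 - 3)/(12 - 19) ≡ 2/16 mod 23. 16⁻¹ ≡ 13 (mod 23), so λ ≡ 3.
  x = λ² - 19 - 12 = 9 - 31 ≡ 1; y = λ·(19 - 1) - 3 ≡ 5. → (1, 5)
8Q: (1, 5) + (12, 5). λ = (5 - 5)/(12 - 1) ≡ 0/11 mod 23. 11⁻¹ ≡ 21 (mod 23), so λ ≡ 0.
  x = λ² - 1 - 12 = 0 - 13 ≡ 10; y = λ·(1 - 10) - 5 ≡ 18. → (10, 18)
9Q: (10, 18) + (12, 5). λ = (5 - 18)/(12 - 10) ≡ 10/2 mod 23. 2⁻¹ ≡ 12 (mod 23), so λ ≡ 5.
  x = λ² - 10 - 12 = 25 - 22 ≡ 3; y = λ·(10 - 3) - 18 ≡ 17. → (3, 17)
10Q: (3, 17) + (12, 5). λ = (5 - 17)/(12 - 3) ≡ 11/9 mod 23. 9⁻¹ ≡ 18 (mod 23), so λ ≡ 14.
  x = λ² - 3 - 12 = 196 - 15 ≡ 20; y = λ·(3 - 20) - 17 ≡ 21. → (20, 21)

(20, 21)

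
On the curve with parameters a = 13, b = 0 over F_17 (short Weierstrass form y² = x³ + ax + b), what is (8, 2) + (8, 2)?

(0, 0)

tangent at (8, 2): λ = (3·8² + 13)/(2·2) ≡ 1/4. 4⁻¹ ≡ 13 (mod 17), so λ ≡ 1·13 ≡ 13.
  x = λ² - 8 - 8 = 169 - 16 ≡ 0; y = λ·(8 - 0) - 2 ≡ 0. → (0, 0)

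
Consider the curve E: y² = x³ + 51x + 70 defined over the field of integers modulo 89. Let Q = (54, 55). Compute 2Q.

tangent at (54, 55): λ = (3·54² + 51)/(2·55) ≡ 77/21. 21⁻¹ ≡ 17 (mod 89), so λ ≡ 77·17 ≡ 63.
  x = λ² - 54 - 54 = 3969 - 108 ≡ 34; y = λ·(54 - 34) - 55 ≡ 48. → (34, 48)

(34, 48)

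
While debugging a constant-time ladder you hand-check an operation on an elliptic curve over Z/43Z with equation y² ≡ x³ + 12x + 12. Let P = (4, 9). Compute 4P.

(27, 14)

Double-and-add on 4 = (100)₂. Start with P = (4, 9) for the leading 1-bit.
double: tangent at (4, 9): λ = (3·4² + 12)/(2·9) ≡ 17/18. 18⁻¹ ≡ 12 (mod 43), so λ ≡ 17·12 ≡ 32.
  x = λ² - 4 - 4 = 1024 - 8 ≡ 27; y = λ·(4 - 27) - 9 ≡ 29. → (27, 29)
double: tangent at (27, 29): λ = (3·27² + 12)/(2·29) ≡ 6/15. 15⁻¹ ≡ 23 (mod 43) since 15·23 = 345 ≡ 1, so λ ≡ 6·23 ≡ 9.
  x = λ² - 27 - 27 = 81 - 54 ≡ 27; y = λ·(27 - 27) - 29 ≡ 14. → (27, 14)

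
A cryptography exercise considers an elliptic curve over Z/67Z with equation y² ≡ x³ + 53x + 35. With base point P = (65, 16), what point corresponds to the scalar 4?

(62, 39)

Double-and-add on 4 = (100)₂. Start with P = (65, 16) for the leading 1-bit.
double: tangent at (65, 16): λ = (3·65² + 53)/(2·16) ≡ 65/32. 32⁻¹ ≡ 44 (mod 67), so λ ≡ 65·44 ≡ 46.
  x = λ² - 65 - 65 = 2116 - 130 ≡ 43; y = λ·(65 - 43) - 16 ≡ 58. → (43, 58)
double: tangent at (43, 58): λ = (3·43² + 53)/(2·58) ≡ 39/49. 49⁻¹ ≡ 26 (mod 67), so λ ≡ 39·26 ≡ 9.
  x = λ² - 43 - 43 = 81 - 86 ≡ 62; y = λ·(43 - 62) - 58 ≡ 39. → (62, 39)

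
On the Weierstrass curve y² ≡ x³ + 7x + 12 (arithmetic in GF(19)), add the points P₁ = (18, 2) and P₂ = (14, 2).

(18, 2) + (14, 2). λ = (2 - 2)/(14 - 18) ≡ 0/15 mod 19. 15⁻¹ ≡ 14 (mod 19), so λ ≡ 0.
  x = λ² - 18 - 14 = 0 - 32 ≡ 6; y = λ·(18 - 6) - 2 ≡ 17. → (6, 17)

(6, 17)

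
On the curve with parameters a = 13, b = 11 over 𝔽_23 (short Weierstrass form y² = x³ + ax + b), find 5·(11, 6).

Write G = (11, 6).
Double-and-add on 5 = (101)₂. Start with G = (11, 6) for the leading 1-bit.
double: tangent at (11, 6): λ = (3·11² + 13)/(2·6) ≡ 8/12. 12⁻¹ ≡ 2 (mod 23), so λ ≡ 8·2 ≡ 16.
  x = λ² - 11 - 11 = 256 - 22 ≡ 4; y = λ·(11 - 4) - 6 ≡ 14. → (4, 14)
double: tangent at (4, 14): λ = (3·4² + 13)/(2·14) ≡ 15/5. 5⁻¹ ≡ 14 (mod 23) since 5·14 = 70 ≡ 1, so λ ≡ 15·14 ≡ 3.
  x = λ² - 4 - 4 = 9 - 8 ≡ 1; y = λ·(4 - 1) - 14 ≡ 18. → (1, 18)
add G: (1, 18) + (11, 6). λ = (6 - 18)/(11 - 1) ≡ 11/10 mod 23. 10⁻¹ ≡ 7 (mod 23), so λ ≡ 8.
  x = λ² - 1 - 11 = 64 - 12 ≡ 6; y = λ·(1 - 6) - 18 ≡ 11. → (6, 11)

(6, 11)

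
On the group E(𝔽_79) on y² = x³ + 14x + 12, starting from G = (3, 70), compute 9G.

Repeated addition: build up to 9G.
2G: tangent at (3, 70): λ = (3·3² + 14)/(2·70) ≡ 41/61. 61⁻¹ ≡ 57 (mod 79), so λ ≡ 41·57 ≡ 46.
  x = λ² - 3 - 3 = 2116 - 6 ≡ 56; y = λ·(3 - 56) - 70 ≡ 20. → (56, 20)
3G: (56, 20) + (3, 70). λ = (70 - 20)/(3 - 56) ≡ 50/26 mod 79. 26⁻¹ ≡ 76 (mod 79), so λ ≡ 8.
  x = λ² - 56 - 3 = 64 - 59 ≡ 5; y = λ·(56 - 5) - 20 ≡ 72. → (5, 72)
4G: (5, 72) + (3, 70). λ = (70 - 72)/(3 - 5) ≡ 77/77 mod 79. 77⁻¹ ≡ 39 (mod 79) since 77·39 = 3003 ≡ 1, so λ ≡ 1.
  x = λ² - 5 - 3 = 1 - 8 ≡ 72; y = λ·(5 - 72) - 72 ≡ 19. → (72, 19)
5G: (72, 19) + (3, 70). λ = (70 - 19)/(3 - 72) ≡ 51/10 mod 79. 10⁻¹ ≡ 8 (mod 79) since 10·8 = 80 ≡ 1, so λ ≡ 13.
  x = λ² - 72 - 3 = 169 - 75 ≡ 15; y = λ·(72 - 15) - 19 ≡ 11. → (15, 11)
6G: (15, 11) + (3, 70). λ = (70 - 11)/(3 - 15) ≡ 59/67 mod 79. 67⁻¹ ≡ 46 (mod 79) since 67·46 = 3082 ≡ 1, so λ ≡ 28.
  x = λ² - 15 - 3 = 784 - 18 ≡ 55; y = λ·(15 - 55) - 11 ≡ 54. → (55, 54)
7G: (55, 54) + (3, 70). λ = (70 - 54)/(3 - 55) ≡ 16/27 mod 79. 27⁻¹ ≡ 41 (mod 79), so λ ≡ 24.
  x = λ² - 55 - 3 = 576 - 58 ≡ 44; y = λ·(55 - 44) - 54 ≡ 52. → (44, 52)
8G: (44, 52) + (3, 70). λ = (70 - 52)/(3 - 44) ≡ 18/38 mod 79. 38⁻¹ ≡ 52 (mod 79) since 38·52 = 1976 ≡ 1, so λ ≡ 67.
  x = λ² - 44 - 3 = 4489 - 47 ≡ 18; y = λ·(44 - 18) - 52 ≡ 31. → (18, 31)
9G: (18, 31) + (3, 70). λ = (70 - 31)/(3 - 18) ≡ 39/64 mod 79. 64⁻¹ ≡ 21 (mod 79), so λ ≡ 29.
  x = λ² - 18 - 3 = 841 - 21 ≡ 30; y = λ·(18 - 30) - 31 ≡ 16. → (30, 16)

(30, 16)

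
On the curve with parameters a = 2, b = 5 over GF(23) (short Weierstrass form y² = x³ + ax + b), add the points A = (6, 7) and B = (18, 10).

(6, 7) + (18, 10). λ = (10 - 7)/(18 - 6) ≡ 3/12 mod 23. 12⁻¹ ≡ 2 (mod 23), so λ ≡ 6.
  x = λ² - 6 - 18 = 36 - 24 ≡ 12; y = λ·(6 - 12) - 7 ≡ 3. → (12, 3)

(12, 3)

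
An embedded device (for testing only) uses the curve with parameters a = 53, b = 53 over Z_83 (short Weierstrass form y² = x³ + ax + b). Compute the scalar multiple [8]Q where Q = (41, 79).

(38, 1)

Double-and-add on 8 = (1000)₂. Start with Q = (41, 79) for the leading 1-bit.
double: tangent at (41, 79): λ = (3·41² + 53)/(2·79) ≡ 33/75. 75⁻¹ ≡ 31 (mod 83), so λ ≡ 33·31 ≡ 27.
  x = λ² - 41 - 41 = 729 - 82 ≡ 66; y = λ·(41 - 66) - 79 ≡ 76. → (66, 76)
double: tangent at (66, 76): λ = (3·66² + 53)/(2·76) ≡ 7/69. 69⁻¹ ≡ 77 (mod 83) since 69·77 = 5313 ≡ 1, so λ ≡ 7·77 ≡ 41.
  x = λ² - 66 - 66 = 1681 - 132 ≡ 55; y = λ·(66 - 55) - 76 ≡ 43. → (55, 43)
double: tangent at (55, 43): λ = (3·55² + 53)/(2·43) ≡ 81/3. 3⁻¹ ≡ 28 (mod 83), so λ ≡ 81·28 ≡ 27.
  x = λ² - 55 - 55 = 729 - 110 ≡ 38; y = λ·(55 - 38) - 43 ≡ 1. → (38, 1)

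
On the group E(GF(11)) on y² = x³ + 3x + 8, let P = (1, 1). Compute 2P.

(7, 3)

tangent at (1, 1): λ = (3·1² + 3)/(2·1) ≡ 6/2. 2⁻¹ ≡ 6 (mod 11), so λ ≡ 6·6 ≡ 3.
  x = λ² - 1 - 1 = 9 - 2 ≡ 7; y = λ·(1 - 7) - 1 ≡ 3. → (7, 3)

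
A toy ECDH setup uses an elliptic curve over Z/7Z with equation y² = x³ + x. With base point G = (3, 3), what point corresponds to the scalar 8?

Double-and-add on 8 = (1000)₂. Start with G = (3, 3) for the leading 1-bit.
double: tangent at (3, 3): λ = (3·3² + 1)/(2·3) ≡ 0/6. 6⁻¹ ≡ 6 (mod 7), so λ ≡ 0·6 ≡ 0.
  x = λ² - 3 - 3 = 0 - 6 ≡ 1; y = λ·(3 - 1) - 3 ≡ 4. → (1, 4)
double: tangent at (1, 4): λ = (3·1² + 1)/(2·4) ≡ 4/1. 1⁻¹ ≡ 1 (mod 7) since 1·1 = 1 ≡ 1, so λ ≡ 4·1 ≡ 4.
  x = λ² - 1 - 1 = 16 - 2 ≡ 0; y = λ·(1 - 0) - 4 ≡ 0. → (0, 0)
double: (0, 0) + (0, 0): same x and y₁ ≡ -y₂, so the sum is ∞.

O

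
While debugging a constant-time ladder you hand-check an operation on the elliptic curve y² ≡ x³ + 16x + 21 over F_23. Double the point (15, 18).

(19, 10)

tangent at (15, 18): λ = (3·15² + 16)/(2·18) ≡ 1/13. 13⁻¹ ≡ 16 (mod 23), so λ ≡ 1·16 ≡ 16.
  x = λ² - 15 - 15 = 256 - 30 ≡ 19; y = λ·(15 - 19) - 18 ≡ 10. → (19, 10)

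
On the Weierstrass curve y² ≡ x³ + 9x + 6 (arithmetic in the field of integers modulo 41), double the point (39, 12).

tangent at (39, 12): λ = (3·39² + 9)/(2·12) ≡ 21/24. 24⁻¹ ≡ 12 (mod 41), so λ ≡ 21·12 ≡ 6.
  x = λ² - 39 - 39 = 36 - 78 ≡ 40; y = λ·(39 - 40) - 12 ≡ 23. → (40, 23)

(40, 23)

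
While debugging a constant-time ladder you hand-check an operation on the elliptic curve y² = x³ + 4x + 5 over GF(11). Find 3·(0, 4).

(0, 7)

Write Q = (0, 4).
Repeated addition: build up to 3Q.
2Q: tangent at (0, 4): λ = (3·0² + 4)/(2·4) ≡ 4/8. 8⁻¹ ≡ 7 (mod 11), so λ ≡ 4·7 ≡ 6.
  x = λ² - 0 - 0 = 36 - 0 ≡ 3; y = λ·(0 - 3) - 4 ≡ 0. → (3, 0)
3Q: (3, 0) + (0, 4). λ = (4 - 0)/(0 - 3) ≡ 4/8 mod 11. 8⁻¹ ≡ 7 (mod 11), so λ ≡ 6.
  x = λ² - 3 - 0 = 36 - 3 ≡ 0; y = λ·(3 - 0) - 0 ≡ 7. → (0, 7)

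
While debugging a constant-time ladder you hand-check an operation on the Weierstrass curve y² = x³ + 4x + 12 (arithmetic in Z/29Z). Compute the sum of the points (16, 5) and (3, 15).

(19, 4)

(16, 5) + (3, 15). λ = (15 - 5)/(3 - 16) ≡ 10/16 mod 29. 16⁻¹ ≡ 20 (mod 29) since 16·20 = 320 ≡ 1, so λ ≡ 26.
  x = λ² - 16 - 3 = 676 - 19 ≡ 19; y = λ·(16 - 19) - 5 ≡ 4. → (19, 4)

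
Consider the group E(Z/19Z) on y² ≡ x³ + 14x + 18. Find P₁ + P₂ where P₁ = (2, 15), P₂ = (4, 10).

(2, 15) + (4, 10). λ = (10 - 15)/(4 - 2) ≡ 14/2 mod 19. 2⁻¹ ≡ 10 (mod 19) since 2·10 = 20 ≡ 1, so λ ≡ 7.
  x = λ² - 2 - 4 = 49 - 6 ≡ 5; y = λ·(2 - 5) - 15 ≡ 2. → (5, 2)

(5, 2)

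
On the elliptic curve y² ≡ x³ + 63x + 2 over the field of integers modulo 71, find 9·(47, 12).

(44, 42)

Write Q = (47, 12).
Double-and-add on 9 = (1001)₂. Start with Q = (47, 12) for the leading 1-bit.
double: tangent at (47, 12): λ = (3·47² + 63)/(2·12) ≡ 16/24. 24⁻¹ ≡ 3 (mod 71), so λ ≡ 16·3 ≡ 48.
  x = λ² - 47 - 47 = 2304 - 94 ≡ 9; y = λ·(47 - 9) - 12 ≡ 37. → (9, 37)
double: tangent at (9, 37): λ = (3·9² + 63)/(2·37) ≡ 22/3. 3⁻¹ ≡ 24 (mod 71), so λ ≡ 22·24 ≡ 31.
  x = λ² - 9 - 9 = 961 - 18 ≡ 20; y = λ·(9 - 20) - 37 ≡ 48. → (20, 48)
double: tangent at (20, 48): λ = (3·20² + 63)/(2·48) ≡ 56/25. 25⁻¹ ≡ 54 (mod 71) since 25·54 = 1350 ≡ 1, so λ ≡ 56·54 ≡ 42.
  x = λ² - 20 - 20 = 1764 - 40 ≡ 20; y = λ·(20 - 20) - 48 ≡ 23. → (20, 23)
add Q: (20, 23) + (47, 12). λ = (12 - 23)/(47 - 20) ≡ 60/27 mod 71. 27⁻¹ ≡ 50 (mod 71) since 27·50 = 1350 ≡ 1, so λ ≡ 18.
  x = λ² - 20 - 47 = 324 - 67 ≡ 44; y = λ·(20 - 44) - 23 ≡ 42. → (44, 42)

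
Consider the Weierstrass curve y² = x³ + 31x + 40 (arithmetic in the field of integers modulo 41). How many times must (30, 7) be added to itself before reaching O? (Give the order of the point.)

2P: tangent at (30, 7): λ = (3·30² + 31)/(2·7) ≡ 25/14. 14⁻¹ ≡ 3 (mod 41), so λ ≡ 25·3 ≡ 34.
  x = λ² - 30 - 30 = 1156 - 60 ≡ 30; y = λ·(30 - 30) - 7 ≡ 34. → (30, 34)
3P: (30, 34) + (30, 7): same x and y₁ ≡ -y₂, so the sum is O.
3P = O, so the order is 3.

3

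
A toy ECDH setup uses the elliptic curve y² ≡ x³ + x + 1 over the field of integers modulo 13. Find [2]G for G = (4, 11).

(8, 12)

tangent at (4, 11): λ = (3·4² + 1)/(2·11) ≡ 10/9. 9⁻¹ ≡ 3 (mod 13), so λ ≡ 10·3 ≡ 4.
  x = λ² - 4 - 4 = 16 - 8 ≡ 8; y = λ·(4 - 8) - 11 ≡ 12. → (8, 12)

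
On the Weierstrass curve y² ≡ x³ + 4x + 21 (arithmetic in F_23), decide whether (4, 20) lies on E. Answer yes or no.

yes

y² = 20² ≡ 9; x³ + 4x + 21 = 101 ≡ 9 (mod 23). 9 = 9.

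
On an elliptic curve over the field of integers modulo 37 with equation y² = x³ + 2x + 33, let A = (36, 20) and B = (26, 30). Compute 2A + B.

(36, 17)

First 2A:
Repeated addition: build up to 2A.
2A: tangent at (36, 20): λ = (3·36² + 2)/(2·20) ≡ 5/3. 3⁻¹ ≡ 25 (mod 37), so λ ≡ 5·25 ≡ 14.
  x = λ² - 36 - 36 = 196 - 72 ≡ 13; y = λ·(36 - 13) - 20 ≡ 6. → (13, 6)
2A = (13, 6).
Finally 2A + B:
(13, 6) + (26, 30). λ = (30 - 6)/(26 - 13) ≡ 24/13 mod 37. 13⁻¹ ≡ 20 (mod 37) since 13·20 = 260 ≡ 1, so λ ≡ 36.
  x = λ² - 13 - 26 = 1296 - 39 ≡ 36; y = λ·(13 - 36) - 6 ≡ 17. → (36, 17)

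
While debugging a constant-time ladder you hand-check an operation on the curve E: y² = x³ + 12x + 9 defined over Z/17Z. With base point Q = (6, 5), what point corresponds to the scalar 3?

Repeated addition: build up to 3Q.
2Q: tangent at (6, 5): λ = (3·6² + 12)/(2·5) ≡ 1/10. 10⁻¹ ≡ 12 (mod 17), so λ ≡ 1·12 ≡ 12.
  x = λ² - 6 - 6 = 144 - 12 ≡ 13; y = λ·(6 - 13) - 5 ≡ 13. → (13, 13)
3Q: (13, 13) + (6, 5). λ = (5 - 13)/(6 - 13) ≡ 9/10 mod 17. 10⁻¹ ≡ 12 (mod 17), so λ ≡ 6.
  x = λ² - 13 - 6 = 36 - 19 ≡ 0; y = λ·(13 - 0) - 13 ≡ 14. → (0, 14)

(0, 14)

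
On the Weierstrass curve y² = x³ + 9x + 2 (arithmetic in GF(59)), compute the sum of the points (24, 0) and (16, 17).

(6, 6)

(24, 0) + (16, 17). λ = (17 - 0)/(16 - 24) ≡ 17/51 mod 59. 51⁻¹ ≡ 22 (mod 59), so λ ≡ 20.
  x = λ² - 24 - 16 = 400 - 40 ≡ 6; y = λ·(24 - 6) - 0 ≡ 6. → (6, 6)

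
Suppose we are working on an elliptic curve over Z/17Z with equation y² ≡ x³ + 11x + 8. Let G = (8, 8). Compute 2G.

(2, 15)

tangent at (8, 8): λ = (3·8² + 11)/(2·8) ≡ 16/16. 16⁻¹ ≡ 16 (mod 17) since 16·16 = 256 ≡ 1, so λ ≡ 16·16 ≡ 1.
  x = λ² - 8 - 8 = 1 - 16 ≡ 2; y = λ·(8 - 2) - 8 ≡ 15. → (2, 15)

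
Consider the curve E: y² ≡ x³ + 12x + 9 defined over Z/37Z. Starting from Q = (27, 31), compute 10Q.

Repeated addition: build up to 10Q.
2Q: tangent at (27, 31): λ = (3·27² + 12)/(2·31) ≡ 16/25. 25⁻¹ ≡ 3 (mod 37), so λ ≡ 16·3 ≡ 11.
  x = λ² - 27 - 27 = 121 - 54 ≡ 30; y = λ·(27 - 30) - 31 ≡ 10. → (30, 10)
3Q: (30, 10) + (27, 31). λ = (31 - 10)/(27 - 30) ≡ 21/34 mod 37. 34⁻¹ ≡ 12 (mod 37) since 34·12 = 408 ≡ 1, so λ ≡ 30.
  x = λ² - 30 - 27 = 900 - 57 ≡ 29; y = λ·(30 - 29) - 10 ≡ 20. → (29, 20)
4Q: (29, 20) + (27, 31). λ = (31 - 20)/(27 - 29) ≡ 11/35 mod 37. 35⁻¹ ≡ 18 (mod 37) since 35·18 = 630 ≡ 1, so λ ≡ 13.
  x = λ² - 29 - 27 = 169 - 56 ≡ 2; y = λ·(29 - 2) - 20 ≡ 35. → (2, 35)
5Q: (2, 35) + (27, 31). λ = (31 - 35)/(27 - 2) ≡ 33/25 mod 37. 25⁻¹ ≡ 3 (mod 37), so λ ≡ 25.
  x = λ² - 2 - 27 = 625 - 29 ≡ 4; y = λ·(2 - 4) - 35 ≡ 26. → (4, 26)
6Q: (4, 26) + (27, 31). λ = (31 - 26)/(27 - 4) ≡ 5/23 mod 37. 23⁻¹ ≡ 29 (mod 37), so λ ≡ 34.
  x = λ² - 4 - 27 = 1156 - 31 ≡ 15; y = λ·(4 - 15) - 26 ≡ 7. → (15, 7)
7Q: (15, 7) + (27, 31). λ = (31 - 7)/(27 - 15) ≡ 24/12 mod 37. 12⁻¹ ≡ 34 (mod 37), so λ ≡ 2.
  x = λ² - 15 - 27 = 4 - 42 ≡ 36; y = λ·(15 - 36) - 7 ≡ 25. → (36, 25)
8Q: (36, 25) + (27, 31). λ = (31 - 25)/(27 - 36) ≡ 6/28 mod 37. 28⁻¹ ≡ 4 (mod 37) since 28·4 = 112 ≡ 1, so λ ≡ 24.
  x = λ² - 36 - 27 = 576 - 63 ≡ 32; y = λ·(36 - 32) - 25 ≡ 34. → (32, 34)
9Q: (32, 34) + (27, 31). λ = (31 - 34)/(27 - 32) ≡ 34/32 mod 37. 32⁻¹ ≡ 22 (mod 37), so λ ≡ 8.
  x = λ² - 32 - 27 = 64 - 59 ≡ 5; y = λ·(32 - 5) - 34 ≡ 34. → (5, 34)
10Q: (5, 34) + (27, 31). λ = (31 - 34)/(27 - 5) ≡ 34/22 mod 37. 22⁻¹ ≡ 32 (mod 37) since 22·32 = 704 ≡ 1, so λ ≡ 15.
  x = λ² - 5 - 27 = 225 - 32 ≡ 8; y = λ·(5 - 8) - 34 ≡ 32. → (8, 32)

(8, 32)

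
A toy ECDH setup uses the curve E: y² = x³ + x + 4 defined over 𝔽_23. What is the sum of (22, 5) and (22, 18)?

O

The two points share x = 22 and their y-coordinates satisfy 5 + 18 ≡ 0 (mod 23), so they are inverses. Their sum is the point at infinity.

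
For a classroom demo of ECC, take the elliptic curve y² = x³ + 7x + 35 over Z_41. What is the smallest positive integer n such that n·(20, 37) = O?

2P: tangent at (20, 37): λ = (3·20² + 7)/(2·37) ≡ 18/33. 33⁻¹ ≡ 5 (mod 41), so λ ≡ 18·5 ≡ 8.
  x = λ² - 20 - 20 = 64 - 40 ≡ 24; y = λ·(20 - 24) - 37 ≡ 13. → (24, 13)
3P: (24, 13) + (20, 37). λ = (37 - 13)/(20 - 24) ≡ 24/37 mod 41. 37⁻¹ ≡ 10 (mod 41), so λ ≡ 35.
  x = λ² - 24 - 20 = 1225 - 44 ≡ 33; y = λ·(24 - 33) - 13 ≡ 0. → (33, 0)
4P: (33, 0) + (20, 37). λ = (37 - 0)/(20 - 33) ≡ 37/28 mod 41. 28⁻¹ ≡ 22 (mod 41), so λ ≡ 35.
  x = λ² - 33 - 20 = 1225 - 53 ≡ 24; y = λ·(33 - 24) - 0 ≡ 28. → (24, 28)
5P: (24, 28) + (20, 37). λ = (37 - 28)/(20 - 24) ≡ 9/37 mod 41. 37⁻¹ ≡ 10 (mod 41) since 37·10 = 370 ≡ 1, so λ ≡ 8.
  x = λ² - 24 - 20 = 64 - 44 ≡ 20; y = λ·(24 - 20) - 28 ≡ 4. → (20, 4)
6P: (20, 4) + (20, 37): same x and y₁ ≡ -y₂, so the sum is O.
6P = O, so the order is 6.

6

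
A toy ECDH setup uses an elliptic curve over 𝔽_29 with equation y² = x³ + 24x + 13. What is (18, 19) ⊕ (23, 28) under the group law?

(18, 19) + (23, 28). λ = (28 - 19)/(23 - 18) ≡ 9/5 mod 29. 5⁻¹ ≡ 6 (mod 29), so λ ≡ 25.
  x = λ² - 18 - 23 = 625 - 41 ≡ 4; y = λ·(18 - 4) - 19 ≡ 12. → (4, 12)

(4, 12)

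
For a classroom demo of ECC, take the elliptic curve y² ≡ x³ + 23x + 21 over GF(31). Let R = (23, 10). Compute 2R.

(25, 15)

tangent at (23, 10): λ = (3·23² + 23)/(2·10) ≡ 29/20. 20⁻¹ ≡ 14 (mod 31) since 20·14 = 280 ≡ 1, so λ ≡ 29·14 ≡ 3.
  x = λ² - 23 - 23 = 9 - 46 ≡ 25; y = λ·(23 - 25) - 10 ≡ 15. → (25, 15)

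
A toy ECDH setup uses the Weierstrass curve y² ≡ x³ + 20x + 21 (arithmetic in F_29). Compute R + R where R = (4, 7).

tangent at (4, 7): λ = (3·4² + 20)/(2·7) ≡ 10/14. 14⁻¹ ≡ 27 (mod 29) since 14·27 = 378 ≡ 1, so λ ≡ 10·27 ≡ 9.
  x = λ² - 4 - 4 = 81 - 8 ≡ 15; y = λ·(4 - 15) - 7 ≡ 10. → (15, 10)

(15, 10)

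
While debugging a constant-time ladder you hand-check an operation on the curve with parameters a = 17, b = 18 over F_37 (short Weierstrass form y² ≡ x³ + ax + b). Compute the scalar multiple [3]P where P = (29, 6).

Repeated addition: build up to 3P.
2P: tangent at (29, 6): λ = (3·29² + 17)/(2·6) ≡ 24/12. 12⁻¹ ≡ 34 (mod 37) since 12·34 = 408 ≡ 1, so λ ≡ 24·34 ≡ 2.
  x = λ² - 29 - 29 = 4 - 58 ≡ 20; y = λ·(29 - 20) - 6 ≡ 12. → (20, 12)
3P: (20, 12) + (29, 6). λ = (6 - 12)/(29 - 20) ≡ 31/9 mod 37. 9⁻¹ ≡ 33 (mod 37), so λ ≡ 24.
  x = λ² - 20 - 29 = 576 - 49 ≡ 9; y = λ·(20 - 9) - 12 ≡ 30. → (9, 30)

(9, 30)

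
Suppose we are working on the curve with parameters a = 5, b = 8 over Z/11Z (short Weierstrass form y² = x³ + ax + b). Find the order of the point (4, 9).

2P: tangent at (4, 9): λ = (3·4² + 5)/(2·9) ≡ 9/7. 7⁻¹ ≡ 8 (mod 11) since 7·8 = 56 ≡ 1, so λ ≡ 9·8 ≡ 6.
  x = λ² - 4 - 4 = 36 - 8 ≡ 6; y = λ·(4 - 6) - 9 ≡ 1. → (6, 1)
3P: (6, 1) + (4, 9). λ = (9 - 1)/(4 - 6) ≡ 8/9 mod 11. 9⁻¹ ≡ 5 (mod 11), so λ ≡ 7.
  x = λ² - 6 - 4 = 49 - 10 ≡ 6; y = λ·(6 - 6) - 1 ≡ 10. → (6, 10)
4P: (6, 10) + (4, 9). λ = (9 - 10)/(4 - 6) ≡ 10/9 mod 11. 9⁻¹ ≡ 5 (mod 11) since 9·5 = 45 ≡ 1, so λ ≡ 6.
  x = λ² - 6 - 4 = 36 - 10 ≡ 4; y = λ·(6 - 4) - 10 ≡ 2. → (4, 2)
5P: (4, 2) + (4, 9): same x and y₁ ≡ -y₂, so the sum is 𝒪.
5P = 𝒪, so the order is 5.

5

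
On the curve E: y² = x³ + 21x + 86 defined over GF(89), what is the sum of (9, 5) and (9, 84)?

The two points share x = 9 and their y-coordinates satisfy 5 + 84 ≡ 0 (mod 89), so they are inverses. Their sum is the point at infinity.

O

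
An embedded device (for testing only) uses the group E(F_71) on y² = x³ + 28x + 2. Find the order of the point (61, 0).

2P: (61, 0) + (61, 0): same x and y₁ ≡ -y₂, so the sum is O.
2P = O, so the order is 2.

2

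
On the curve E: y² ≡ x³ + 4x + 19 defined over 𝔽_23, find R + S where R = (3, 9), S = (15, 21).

(6, 11)

(3, 9) + (15, 21). λ = (21 - 9)/(15 - 3) ≡ 12/12 mod 23. 12⁻¹ ≡ 2 (mod 23), so λ ≡ 1.
  x = λ² - 3 - 15 = 1 - 18 ≡ 6; y = λ·(3 - 6) - 9 ≡ 11. → (6, 11)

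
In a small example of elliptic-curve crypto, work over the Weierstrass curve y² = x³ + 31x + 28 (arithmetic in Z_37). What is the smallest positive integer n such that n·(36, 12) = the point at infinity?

7

2P: tangent at (36, 12): λ = (3·36² + 31)/(2·12) ≡ 34/24. 24⁻¹ ≡ 17 (mod 37), so λ ≡ 34·17 ≡ 23.
  x = λ² - 36 - 36 = 529 - 72 ≡ 13; y = λ·(36 - 13) - 12 ≡ 36. → (13, 36)
3P: (13, 36) + (36, 12). λ = (12 - 36)/(36 - 13) ≡ 13/23 mod 37. 23⁻¹ ≡ 29 (mod 37), so λ ≡ 7.
  x = λ² - 13 - 36 = 49 - 49 ≡ 0; y = λ·(13 - 0) - 36 ≡ 18. → (0, 18)
4P: (0, 18) + (36, 12). λ = (12 - 18)/(36 - 0) ≡ 31/36 mod 37. 36⁻¹ ≡ 36 (mod 37), so λ ≡ 6.
  x = λ² - 0 - 36 = 36 - 36 ≡ 0; y = λ·(0 - 0) - 18 ≡ 19. → (0, 19)
5P: (0, 19) + (36, 12). λ = (12 - 19)/(36 - 0) ≡ 30/36 mod 37. 36⁻¹ ≡ 36 (mod 37) since 36·36 = 1296 ≡ 1, so λ ≡ 7.
  x = λ² - 0 - 36 = 49 - 36 ≡ 13; y = λ·(0 - 13) - 19 ≡ 1. → (13, 1)
6P: (13, 1) + (36, 12). λ = (12 - 1)/(36 - 13) ≡ 11/23 mod 37. 23⁻¹ ≡ 29 (mod 37), so λ ≡ 23.
  x = λ² - 13 - 36 = 529 - 49 ≡ 36; y = λ·(13 - 36) - 1 ≡ 25. → (36, 25)
7P: (36, 25) + (36, 12): same x and y₁ ≡ -y₂, so the sum is the point at infinity.
7P = the point at infinity, so the order is 7.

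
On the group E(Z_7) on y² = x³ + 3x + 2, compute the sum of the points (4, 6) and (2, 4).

(4, 6) + (2, 4). λ = (4 - 6)/(2 - 4) ≡ 5/5 mod 7. 5⁻¹ ≡ 3 (mod 7) since 5·3 = 15 ≡ 1, so λ ≡ 1.
  x = λ² - 4 - 2 = 1 - 6 ≡ 2; y = λ·(4 - 2) - 6 ≡ 3. → (2, 3)

(2, 3)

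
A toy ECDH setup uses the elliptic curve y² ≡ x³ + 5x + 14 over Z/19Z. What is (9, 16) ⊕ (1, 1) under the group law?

(14, 15)

(9, 16) + (1, 1). λ = (1 - 16)/(1 - 9) ≡ 4/11 mod 19. 11⁻¹ ≡ 7 (mod 19) since 11·7 = 77 ≡ 1, so λ ≡ 9.
  x = λ² - 9 - 1 = 81 - 10 ≡ 14; y = λ·(9 - 14) - 16 ≡ 15. → (14, 15)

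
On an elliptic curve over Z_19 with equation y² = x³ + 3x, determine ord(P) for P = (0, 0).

2P: (0, 0) + (0, 0): same x and y₁ ≡ -y₂, so the sum is O.
2P = O, so the order is 2.

2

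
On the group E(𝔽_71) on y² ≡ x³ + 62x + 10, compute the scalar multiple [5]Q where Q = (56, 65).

(7, 19)

Double-and-add on 5 = (101)₂. Start with Q = (56, 65) for the leading 1-bit.
double: tangent at (56, 65): λ = (3·56² + 62)/(2·65) ≡ 27/59. 59⁻¹ ≡ 65 (mod 71), so λ ≡ 27·65 ≡ 51.
  x = λ² - 56 - 56 = 2601 - 112 ≡ 4; y = λ·(56 - 4) - 65 ≡ 31. → (4, 31)
double: tangent at (4, 31): λ = (3·4² + 62)/(2·31) ≡ 39/62. 62⁻¹ ≡ 63 (mod 71) since 62·63 = 3906 ≡ 1, so λ ≡ 39·63 ≡ 43.
  x = λ² - 4 - 4 = 1849 - 8 ≡ 66; y = λ·(4 - 66) - 31 ≡ 1. → (66, 1)
add Q: (66, 1) + (56, 65). λ = (65 - 1)/(56 - 66) ≡ 64/61 mod 71. 61⁻¹ ≡ 7 (mod 71) since 61·7 = 427 ≡ 1, so λ ≡ 22.
  x = λ² - 66 - 56 = 484 - 122 ≡ 7; y = λ·(66 - 7) - 1 ≡ 19. → (7, 19)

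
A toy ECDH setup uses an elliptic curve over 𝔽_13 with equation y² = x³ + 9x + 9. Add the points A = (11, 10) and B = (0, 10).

(11, 10) + (0, 10). λ = (10 - 10)/(0 - 11) ≡ 0/2 mod 13. 2⁻¹ ≡ 7 (mod 13) since 2·7 = 14 ≡ 1, so λ ≡ 0.
  x = λ² - 11 - 0 = 0 - 11 ≡ 2; y = λ·(11 - 2) - 10 ≡ 3. → (2, 3)

(2, 3)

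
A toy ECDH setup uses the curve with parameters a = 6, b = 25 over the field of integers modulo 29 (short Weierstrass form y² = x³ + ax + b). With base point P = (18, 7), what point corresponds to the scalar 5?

(21, 25)

Repeated addition: build up to 5P.
2P: tangent at (18, 7): λ = (3·18² + 6)/(2·7) ≡ 21/14. 14⁻¹ ≡ 27 (mod 29), so λ ≡ 21·27 ≡ 16.
  x = λ² - 18 - 18 = 256 - 36 ≡ 17; y = λ·(18 - 17) - 7 ≡ 9. → (17, 9)
3P: (17, 9) + (18, 7). λ = (7 - 9)/(18 - 17) ≡ 27/1 mod 29. 1⁻¹ ≡ 1 (mod 29) since 1·1 = 1 ≡ 1, so λ ≡ 27.
  x = λ² - 17 - 18 = 729 - 35 ≡ 27; y = λ·(17 - 27) - 9 ≡ 11. → (27, 11)
4P: (27, 11) + (18, 7). λ = (7 - 11)/(18 - 27) ≡ 25/20 mod 29. 20⁻¹ ≡ 16 (mod 29), so λ ≡ 23.
  x = λ² - 27 - 18 = 529 - 45 ≡ 20; y = λ·(27 - 20) - 11 ≡ 5. → (20, 5)
5P: (20, 5) + (18, 7). λ = (7 - 5)/(18 - 20) ≡ 2/27 mod 29. 27⁻¹ ≡ 14 (mod 29), so λ ≡ 28.
  x = λ² - 20 - 18 = 784 - 38 ≡ 21; y = λ·(20 - 21) - 5 ≡ 25. → (21, 25)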